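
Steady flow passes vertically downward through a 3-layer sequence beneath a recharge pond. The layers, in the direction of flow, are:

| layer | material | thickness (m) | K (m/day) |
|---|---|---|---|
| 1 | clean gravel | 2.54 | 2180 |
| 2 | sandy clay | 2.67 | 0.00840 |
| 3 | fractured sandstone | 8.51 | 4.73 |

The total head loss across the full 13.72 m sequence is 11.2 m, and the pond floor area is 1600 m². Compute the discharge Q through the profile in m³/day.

Flow is perpendicular to layering, so the layers act in series and the equivalent K is the thickness-weighted harmonic mean.
Total thickness L = 2.54 + 2.67 + 8.51 = 13.72 m.
Σ(b_i/K_i) = 2.54/2180 + 2.67/0.00840 + 8.51/4.73 = 319.7 d.
K_eq = L / Σ(b_i/K_i) = 13.72 / 319.7 = 0.04292 m/day.
Q = K_eq · A · (Δh/L) = 0.04292 × 1600 × (11.2/13.72) = 56.06 m³/day.

56.1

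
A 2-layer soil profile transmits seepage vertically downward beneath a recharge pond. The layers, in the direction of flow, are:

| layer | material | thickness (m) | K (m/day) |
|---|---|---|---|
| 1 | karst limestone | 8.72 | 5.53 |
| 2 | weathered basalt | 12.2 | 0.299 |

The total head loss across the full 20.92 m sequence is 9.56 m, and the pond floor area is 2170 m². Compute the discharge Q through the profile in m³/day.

490

Flow is perpendicular to layering, so the layers act in series and the equivalent K is the thickness-weighted harmonic mean.
Total thickness L = 8.72 + 12.2 = 20.92 m.
Σ(b_i/K_i) = 8.72/5.53 + 12.2/0.299 = 42.38 d.
K_eq = L / Σ(b_i/K_i) = 20.92 / 42.38 = 0.4936 m/day.
Q = K_eq · A · (Δh/L) = 0.4936 × 2170 × (9.56/20.92) = 489.5 m³/day.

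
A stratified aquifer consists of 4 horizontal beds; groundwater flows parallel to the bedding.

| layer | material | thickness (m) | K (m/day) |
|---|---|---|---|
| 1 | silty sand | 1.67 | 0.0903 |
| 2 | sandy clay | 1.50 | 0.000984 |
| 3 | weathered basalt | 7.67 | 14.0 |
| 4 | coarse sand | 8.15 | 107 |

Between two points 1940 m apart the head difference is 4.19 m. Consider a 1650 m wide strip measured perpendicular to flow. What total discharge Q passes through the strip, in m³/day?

3490

Flow is parallel to layering, so each bed carries its own Darcy discharge and the transmissivities add.
Σ(K_i·b_i) = 0.0903×1.67 + 0.000984×1.50 + 14.0×7.67 + 107×8.15 = 979.6 m²/day.
Hydraulic gradient i = Δh / L = 4.19 / 1940 = 0.002160.
Q = Σ(K_i·b_i) · W · i = 979.6 × 1650 × 0.002160 = 3491 m³/day.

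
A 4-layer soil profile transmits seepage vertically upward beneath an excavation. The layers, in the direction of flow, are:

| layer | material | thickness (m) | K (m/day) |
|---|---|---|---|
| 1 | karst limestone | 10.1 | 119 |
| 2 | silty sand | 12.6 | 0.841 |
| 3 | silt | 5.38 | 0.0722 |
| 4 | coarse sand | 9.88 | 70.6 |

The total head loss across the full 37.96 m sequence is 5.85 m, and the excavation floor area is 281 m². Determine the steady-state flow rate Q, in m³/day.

Flow is perpendicular to layering, so the layers act in series and the equivalent K is the thickness-weighted harmonic mean.
Total thickness L = 10.1 + 12.6 + 5.38 + 9.88 = 37.96 m.
Σ(b_i/K_i) = 10.1/119 + 12.6/0.841 + 5.38/0.0722 + 9.88/70.6 = 89.72 d.
K_eq = L / Σ(b_i/K_i) = 37.96 / 89.72 = 0.4231 m/day.
Q = K_eq · A · (Δh/L) = 0.4231 × 281 × (5.85/37.96) = 18.32 m³/day.

18.3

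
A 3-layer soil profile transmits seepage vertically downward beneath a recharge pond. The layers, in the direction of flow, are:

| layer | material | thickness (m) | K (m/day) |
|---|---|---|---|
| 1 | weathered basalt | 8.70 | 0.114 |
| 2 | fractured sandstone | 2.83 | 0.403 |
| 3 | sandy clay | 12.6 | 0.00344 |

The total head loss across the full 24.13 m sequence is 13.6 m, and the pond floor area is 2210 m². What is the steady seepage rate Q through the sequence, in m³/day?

8.02

Flow is perpendicular to layering, so the layers act in series and the equivalent K is the thickness-weighted harmonic mean.
Total thickness L = 8.70 + 2.83 + 12.6 = 24.13 m.
Σ(b_i/K_i) = 8.70/0.114 + 2.83/0.403 + 12.6/0.00344 = 3746 d.
K_eq = L / Σ(b_i/K_i) = 24.13 / 3746 = 0.006441 m/day.
Q = K_eq · A · (Δh/L) = 0.006441 × 2210 × (13.6/24.13) = 8.023 m³/day.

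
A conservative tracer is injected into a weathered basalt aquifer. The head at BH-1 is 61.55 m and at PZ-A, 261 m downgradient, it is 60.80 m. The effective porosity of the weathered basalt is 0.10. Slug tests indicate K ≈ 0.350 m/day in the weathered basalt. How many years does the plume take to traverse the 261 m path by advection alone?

Hydraulic gradient i = (61.55 − 60.80) / 261 = 0.75 / 261 = 0.002874.
Darcy flux q = K · i = 0.3500 × 0.002874 = 0.001006 m/day.
Seepage velocity v = q / n_e = 0.001006 / 0.10 = 0.01006 m/day.
Travel time t = L / v = 261 / 0.01006 = 25951 days = 71.05 years.

71.0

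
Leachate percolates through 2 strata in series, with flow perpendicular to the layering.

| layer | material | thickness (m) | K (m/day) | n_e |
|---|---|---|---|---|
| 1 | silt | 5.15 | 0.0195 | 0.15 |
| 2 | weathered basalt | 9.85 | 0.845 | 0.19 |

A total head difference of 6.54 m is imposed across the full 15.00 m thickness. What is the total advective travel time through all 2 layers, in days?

111

With flow normal to the layers, continuity requires the same specific discharge q through every layer.
Σ(b_i/K_i) = 5.15/0.0195 + 9.85/0.845 = 275.8 d.
q = Δh / Σ(b_i/K_i) = 6.54 / 275.8 = 0.02372 m/day.
In each layer the seepage velocity is v_i = q/n_i, so the layer transit time is t_i = b_i·n_i / q:
  layer 1 (silt): t_1 = 5.15 × 0.15 / 0.02372 = 32.57 d
  layer 2 (weathered basalt): t_2 = 9.85 × 0.19 / 0.02372 = 78.91 d
Total t = Σ t_i = 111.5 days.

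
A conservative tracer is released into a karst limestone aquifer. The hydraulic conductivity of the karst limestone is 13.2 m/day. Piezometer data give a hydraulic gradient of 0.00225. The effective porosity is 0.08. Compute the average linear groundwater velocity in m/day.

Hydraulic gradient i = 0.00225.
Darcy flux q = K · i = 13.20 × 0.002250 = 0.02970 m/day.
Seepage velocity v = q / n_e = 0.02970 / 0.08 = 0.3712 m/day.

0.371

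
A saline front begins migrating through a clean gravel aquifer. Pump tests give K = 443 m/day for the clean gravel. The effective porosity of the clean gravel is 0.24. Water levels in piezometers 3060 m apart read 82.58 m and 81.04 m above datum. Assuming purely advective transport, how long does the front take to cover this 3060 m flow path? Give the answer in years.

Hydraulic gradient i = (82.58 − 81.04) / 3060 = 1.54 / 3060 = 0.0005033.
Darcy flux q = K · i = 443.0 × 0.0005033 = 0.2229 m/day.
Seepage velocity v = q / n_e = 0.2229 / 0.24 = 0.9289 m/day.
Travel time t = L / v = 3060 / 0.9289 = 3294 days = 9.019 years.

9.02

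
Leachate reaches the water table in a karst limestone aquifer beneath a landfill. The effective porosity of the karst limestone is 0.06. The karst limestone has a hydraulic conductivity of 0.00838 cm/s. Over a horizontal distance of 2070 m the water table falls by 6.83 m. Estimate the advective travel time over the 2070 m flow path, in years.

14.2

Convert K: 0.00838 cm/s × 864 = 7.240 m/day.
Hydraulic gradient i = Δh / L = 6.83 / 2070 = 0.003300.
Darcy flux q = K · i = 7.240 × 0.003300 = 0.02389 m/day.
Seepage velocity v = q / n_e = 0.02389 / 0.06 = 0.3982 m/day.
Travel time t = L / v = 2070 / 0.3982 = 5199 days = 14.23 years.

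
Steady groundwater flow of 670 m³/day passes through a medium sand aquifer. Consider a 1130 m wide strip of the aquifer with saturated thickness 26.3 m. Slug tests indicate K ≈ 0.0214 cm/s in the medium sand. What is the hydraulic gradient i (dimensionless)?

0.00122

Convert K: 0.0214 cm/s × 864 = 18.49 m/day.
Cross-sectional area A = 1130 × 26.3 = 29719 m².
From Q = K·A·i, i = Q / (K·A) = 670 / (18.49 × 29719) = 0.001219.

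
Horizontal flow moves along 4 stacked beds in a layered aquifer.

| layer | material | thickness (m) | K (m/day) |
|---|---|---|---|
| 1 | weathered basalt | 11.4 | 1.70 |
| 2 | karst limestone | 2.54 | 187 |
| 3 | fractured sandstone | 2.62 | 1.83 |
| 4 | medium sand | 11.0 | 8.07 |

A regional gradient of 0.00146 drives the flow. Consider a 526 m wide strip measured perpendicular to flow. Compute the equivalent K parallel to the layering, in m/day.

21.3

Flow is parallel to layering, so each bed carries its own Darcy discharge and the transmissivities add.
Σ(K_i·b_i) = 1.70×11.4 + 187×2.54 + 1.83×2.62 + 8.07×11.0 = 587.9 m²/day.
Total thickness b = 27.56 m, so K_eq = Σ(K_i·b_i)/b = 21.33 m/day.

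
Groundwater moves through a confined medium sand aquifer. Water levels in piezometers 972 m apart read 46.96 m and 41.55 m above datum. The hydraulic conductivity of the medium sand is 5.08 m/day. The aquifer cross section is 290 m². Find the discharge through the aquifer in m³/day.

Hydraulic gradient i = (46.96 − 41.55) / 972 = 5.41 / 972 = 0.005566.
Darcy's law: Q = K · A · i = 5.080 × 290.0 × 0.005566 = 8.200 m³/day.

8.20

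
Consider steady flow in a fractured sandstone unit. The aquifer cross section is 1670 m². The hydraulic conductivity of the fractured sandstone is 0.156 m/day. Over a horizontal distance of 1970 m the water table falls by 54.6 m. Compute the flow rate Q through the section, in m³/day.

Hydraulic gradient i = Δh / L = 54.6 / 1970 = 0.02772.
Darcy's law: Q = K · A · i = 0.1560 × 1670 × 0.02772 = 7.221 m³/day.

7.22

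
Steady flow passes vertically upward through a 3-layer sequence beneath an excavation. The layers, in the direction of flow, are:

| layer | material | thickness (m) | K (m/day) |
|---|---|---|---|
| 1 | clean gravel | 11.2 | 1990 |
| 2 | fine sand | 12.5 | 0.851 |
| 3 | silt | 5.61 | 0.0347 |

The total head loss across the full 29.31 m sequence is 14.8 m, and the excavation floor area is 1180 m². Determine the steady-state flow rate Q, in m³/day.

99.0

Flow is perpendicular to layering, so the layers act in series and the equivalent K is the thickness-weighted harmonic mean.
Total thickness L = 11.2 + 12.5 + 5.61 = 29.31 m.
Σ(b_i/K_i) = 11.2/1990 + 12.5/0.851 + 5.61/0.0347 = 176.4 d.
K_eq = L / Σ(b_i/K_i) = 29.31 / 176.4 = 0.1662 m/day.
Q = K_eq · A · (Δh/L) = 0.1662 × 1180 × (14.8/29.31) = 99.02 m³/day.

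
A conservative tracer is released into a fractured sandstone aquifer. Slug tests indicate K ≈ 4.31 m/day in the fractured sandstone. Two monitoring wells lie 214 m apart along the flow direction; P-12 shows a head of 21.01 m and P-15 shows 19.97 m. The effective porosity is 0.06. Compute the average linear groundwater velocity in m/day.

0.349

Hydraulic gradient i = (21.01 − 19.97) / 214 = 1.04 / 214 = 0.004860.
Darcy flux q = K · i = 4.310 × 0.004860 = 0.02095 m/day.
Seepage velocity v = q / n_e = 0.02095 / 0.06 = 0.3491 m/day.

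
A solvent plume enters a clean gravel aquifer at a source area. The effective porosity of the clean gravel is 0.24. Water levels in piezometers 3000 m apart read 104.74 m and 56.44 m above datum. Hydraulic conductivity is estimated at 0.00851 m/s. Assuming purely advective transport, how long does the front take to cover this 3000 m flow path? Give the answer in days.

Convert K: 0.00851 m/s × 86400 = 735.3 m/day.
Hydraulic gradient i = (104.74 − 56.44) / 3000 = 48.3 / 3000 = 0.01610.
Darcy flux q = K · i = 735.3 × 0.01610 = 11.84 m/day.
Seepage velocity v = q / n_e = 11.84 / 0.24 = 49.32 m/day.
Travel time t = L / v = 3000 / 49.32 = 60.82 days.

60.8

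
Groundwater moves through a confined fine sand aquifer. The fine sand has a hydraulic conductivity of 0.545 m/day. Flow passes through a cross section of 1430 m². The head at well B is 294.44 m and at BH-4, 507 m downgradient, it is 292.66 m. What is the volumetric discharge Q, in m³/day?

Hydraulic gradient i = (294.44 − 292.66) / 507 = 1.78 / 507 = 0.003511.
Darcy's law: Q = K · A · i = 0.5450 × 1430 × 0.003511 = 2.736 m³/day.

2.74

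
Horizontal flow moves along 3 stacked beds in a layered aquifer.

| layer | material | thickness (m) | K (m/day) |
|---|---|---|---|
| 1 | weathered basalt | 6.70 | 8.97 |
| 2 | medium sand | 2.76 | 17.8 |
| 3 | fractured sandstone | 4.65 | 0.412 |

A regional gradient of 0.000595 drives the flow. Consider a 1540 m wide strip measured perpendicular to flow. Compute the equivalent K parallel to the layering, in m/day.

7.88

Flow is parallel to layering, so each bed carries its own Darcy discharge and the transmissivities add.
Σ(K_i·b_i) = 8.97×6.70 + 17.8×2.76 + 0.412×4.65 = 111.1 m²/day.
Total thickness b = 14.11 m, so K_eq = Σ(K_i·b_i)/b = 7.877 m/day.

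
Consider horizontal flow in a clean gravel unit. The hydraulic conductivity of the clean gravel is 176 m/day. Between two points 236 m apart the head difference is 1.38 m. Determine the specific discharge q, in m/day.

1.03

Hydraulic gradient i = Δh / L = 1.38 / 236 = 0.005847.
Specific discharge q = K · i = 176.0 × 0.005847 = 1.029 m/day.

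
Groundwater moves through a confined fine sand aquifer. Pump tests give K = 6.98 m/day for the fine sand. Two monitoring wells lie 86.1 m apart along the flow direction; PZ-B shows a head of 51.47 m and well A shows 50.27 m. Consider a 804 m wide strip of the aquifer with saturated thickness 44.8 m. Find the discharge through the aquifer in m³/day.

Cross-sectional area A = 804 × 44.8 = 36019 m².
Hydraulic gradient i = (51.47 − 50.27) / 86.1 = 1.2 / 86.1 = 0.01394.
Darcy's law: Q = K · A · i = 6.980 × 36019 × 0.01394 = 3504 m³/day.

3500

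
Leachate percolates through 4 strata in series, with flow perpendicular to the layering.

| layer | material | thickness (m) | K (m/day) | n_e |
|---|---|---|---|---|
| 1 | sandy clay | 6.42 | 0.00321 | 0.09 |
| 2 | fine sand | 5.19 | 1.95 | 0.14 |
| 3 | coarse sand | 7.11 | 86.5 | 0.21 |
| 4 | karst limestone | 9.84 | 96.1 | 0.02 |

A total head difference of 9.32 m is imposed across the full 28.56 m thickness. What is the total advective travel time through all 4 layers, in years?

With flow normal to the layers, continuity requires the same specific discharge q through every layer.
Σ(b_i/K_i) = 6.42/0.00321 + 5.19/1.95 + 7.11/86.5 + 9.84/96.1 = 2003 d.
q = Δh / Σ(b_i/K_i) = 9.32 / 2003 = 0.004653 m/day.
In each layer the seepage velocity is v_i = q/n_i, so the layer transit time is t_i = b_i·n_i / q:
  layer 1 (sandy clay): t_1 = 6.42 × 0.09 / 0.004653 = 124.2 d
  layer 2 (fine sand): t_2 = 5.19 × 0.14 / 0.004653 = 156.1 d
  layer 3 (coarse sand): t_3 = 7.11 × 0.21 / 0.004653 = 320.9 d
  layer 4 (karst limestone): t_4 = 9.84 × 0.02 / 0.004653 = 42.29 d
Total t = Σ t_i = 643.5 days = 1.762 years.

1.76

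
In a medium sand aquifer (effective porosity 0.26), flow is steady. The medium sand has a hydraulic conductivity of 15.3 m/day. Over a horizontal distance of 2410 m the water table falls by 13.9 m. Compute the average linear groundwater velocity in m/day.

0.339

Hydraulic gradient i = Δh / L = 13.9 / 2410 = 0.005768.
Darcy flux q = K · i = 15.30 × 0.005768 = 0.08824 m/day.
Seepage velocity v = q / n_e = 0.08824 / 0.26 = 0.3394 m/day.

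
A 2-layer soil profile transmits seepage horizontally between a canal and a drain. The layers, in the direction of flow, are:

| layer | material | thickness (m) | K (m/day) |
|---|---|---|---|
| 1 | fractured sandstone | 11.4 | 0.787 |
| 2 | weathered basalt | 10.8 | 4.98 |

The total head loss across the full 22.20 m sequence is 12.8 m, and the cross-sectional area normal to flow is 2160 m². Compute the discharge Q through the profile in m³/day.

1660

Flow is perpendicular to layering, so the layers act in series and the equivalent K is the thickness-weighted harmonic mean.
Total thickness L = 11.4 + 10.8 = 22.20 m.
Σ(b_i/K_i) = 11.4/0.787 + 10.8/4.98 = 16.65 d.
K_eq = L / Σ(b_i/K_i) = 22.20 / 16.65 = 1.333 m/day.
Q = K_eq · A · (Δh/L) = 1.333 × 2160 × (12.8/22.20) = 1660 m³/day.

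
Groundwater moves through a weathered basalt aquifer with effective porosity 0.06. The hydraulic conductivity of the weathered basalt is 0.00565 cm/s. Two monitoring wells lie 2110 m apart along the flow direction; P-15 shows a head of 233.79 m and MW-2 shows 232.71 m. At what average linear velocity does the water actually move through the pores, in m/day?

0.0416

Convert K: 0.00565 cm/s × 864 = 4.882 m/day.
Hydraulic gradient i = (233.79 − 232.71) / 2110 = 1.08 / 2110 = 0.0005118.
Darcy flux q = K · i = 4.882 × 0.0005118 = 0.002499 m/day.
Seepage velocity v = q / n_e = 0.002499 / 0.06 = 0.04164 m/day.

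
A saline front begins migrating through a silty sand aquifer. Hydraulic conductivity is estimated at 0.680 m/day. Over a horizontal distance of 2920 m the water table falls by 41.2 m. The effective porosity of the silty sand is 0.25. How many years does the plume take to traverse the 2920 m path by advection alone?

Hydraulic gradient i = Δh / L = 41.2 / 2920 = 0.01411.
Darcy flux q = K · i = 0.6800 × 0.01411 = 0.009595 m/day.
Seepage velocity v = q / n_e = 0.009595 / 0.25 = 0.03838 m/day.
Travel time t = L / v = 2920 / 0.03838 = 76085 days = 208.3 years.

208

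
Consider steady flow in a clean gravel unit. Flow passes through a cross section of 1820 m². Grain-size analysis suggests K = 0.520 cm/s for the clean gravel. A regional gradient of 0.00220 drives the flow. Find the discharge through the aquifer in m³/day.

Convert K: 0.520 cm/s × 864 = 449.3 m/day.
Hydraulic gradient i = 0.00220.
Darcy's law: Q = K · A · i = 449.3 × 1820 × 0.002200 = 1799 m³/day.

1800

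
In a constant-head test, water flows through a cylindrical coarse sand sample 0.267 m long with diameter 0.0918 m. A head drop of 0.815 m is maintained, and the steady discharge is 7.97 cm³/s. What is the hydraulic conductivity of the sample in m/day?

34.1

Cross-sectional area A = π·(d/2)² = π × (0.0918/2)² = 0.006619 m².
Convert discharge: 7.97 cm³/s = 7.970e-06 m³/s.
Darcy's law rearranged: K = Q·L / (A·Δh) = 7.970e-06 × 0.267 / (0.006619 × 0.815) = 0.0003945 m/s = 34.08 m/day.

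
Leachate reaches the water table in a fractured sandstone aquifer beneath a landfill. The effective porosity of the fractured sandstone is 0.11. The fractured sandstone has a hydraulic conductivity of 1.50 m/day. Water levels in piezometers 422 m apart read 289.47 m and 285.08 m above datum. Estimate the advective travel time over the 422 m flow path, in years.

8.14

Hydraulic gradient i = (289.47 − 285.08) / 422 = 4.39 / 422 = 0.01040.
Darcy flux q = K · i = 1.500 × 0.01040 = 0.01560 m/day.
Seepage velocity v = q / n_e = 0.01560 / 0.11 = 0.1419 m/day.
Travel time t = L / v = 422 / 0.1419 = 2975 days = 8.145 years.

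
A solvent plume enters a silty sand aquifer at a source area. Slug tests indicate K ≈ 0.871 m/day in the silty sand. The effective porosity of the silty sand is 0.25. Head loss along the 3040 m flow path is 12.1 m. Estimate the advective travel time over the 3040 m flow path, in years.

600

Hydraulic gradient i = Δh / L = 12.1 / 3040 = 0.003980.
Darcy flux q = K · i = 0.8710 × 0.003980 = 0.003467 m/day.
Seepage velocity v = q / n_e = 0.003467 / 0.25 = 0.01387 m/day.
Travel time t = L / v = 3040 / 0.01387 = 2.192e+05 days = 600.2 years.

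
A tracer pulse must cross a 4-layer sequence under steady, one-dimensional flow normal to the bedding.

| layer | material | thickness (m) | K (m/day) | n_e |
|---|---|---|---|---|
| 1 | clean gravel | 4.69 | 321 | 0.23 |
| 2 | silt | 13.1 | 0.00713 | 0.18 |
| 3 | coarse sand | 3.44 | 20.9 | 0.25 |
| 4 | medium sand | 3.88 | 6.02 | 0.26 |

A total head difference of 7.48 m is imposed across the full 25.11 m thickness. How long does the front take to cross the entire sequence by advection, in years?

3.57

With flow normal to the layers, continuity requires the same specific discharge q through every layer.
Σ(b_i/K_i) = 4.69/321 + 13.1/0.00713 + 3.44/20.9 + 3.88/6.02 = 1838 d.
q = Δh / Σ(b_i/K_i) = 7.48 / 1838 = 0.004069 m/day.
In each layer the seepage velocity is v_i = q/n_i, so the layer transit time is t_i = b_i·n_i / q:
  layer 1 (clean gravel): t_1 = 4.69 × 0.23 / 0.004069 = 265.1 d
  layer 2 (silt): t_2 = 13.1 × 0.18 / 0.004069 = 579.5 d
  layer 3 (coarse sand): t_3 = 3.44 × 0.25 / 0.004069 = 211.3 d
  layer 4 (medium sand): t_4 = 3.88 × 0.26 / 0.004069 = 247.9 d
Total t = Σ t_i = 1304 days = 3.570 years.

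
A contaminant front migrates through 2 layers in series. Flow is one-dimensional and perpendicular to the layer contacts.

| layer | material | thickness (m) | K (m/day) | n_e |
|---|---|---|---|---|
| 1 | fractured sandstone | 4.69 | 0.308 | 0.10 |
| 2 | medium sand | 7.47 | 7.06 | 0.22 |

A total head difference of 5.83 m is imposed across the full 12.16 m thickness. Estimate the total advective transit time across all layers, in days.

With flow normal to the layers, continuity requires the same specific discharge q through every layer.
Σ(b_i/K_i) = 4.69/0.308 + 7.47/7.06 = 16.29 d.
q = Δh / Σ(b_i/K_i) = 5.83 / 16.29 = 0.3580 m/day.
In each layer the seepage velocity is v_i = q/n_i, so the layer transit time is t_i = b_i·n_i / q:
  layer 1 (fractured sandstone): t_1 = 4.69 × 0.10 / 0.3580 = 1.310 d
  layer 2 (medium sand): t_2 = 7.47 × 0.22 / 0.3580 = 4.591 d
Total t = Σ t_i = 5.901 days.

5.90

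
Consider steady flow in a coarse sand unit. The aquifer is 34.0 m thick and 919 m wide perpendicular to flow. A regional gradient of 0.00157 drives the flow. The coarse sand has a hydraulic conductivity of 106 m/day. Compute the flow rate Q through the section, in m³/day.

Cross-sectional area A = 919 × 34.0 = 31246 m².
Hydraulic gradient i = 0.00157.
Darcy's law: Q = K · A · i = 106.0 × 31246 × 0.001570 = 5200 m³/day.

5200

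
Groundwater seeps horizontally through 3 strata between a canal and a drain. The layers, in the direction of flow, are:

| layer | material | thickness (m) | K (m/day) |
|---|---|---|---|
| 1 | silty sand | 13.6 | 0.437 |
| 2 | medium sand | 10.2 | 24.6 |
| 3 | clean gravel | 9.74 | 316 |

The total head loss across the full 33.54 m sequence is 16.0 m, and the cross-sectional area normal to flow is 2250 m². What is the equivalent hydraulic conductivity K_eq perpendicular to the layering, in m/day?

1.06

Flow is perpendicular to layering, so the layers act in series and the equivalent K is the thickness-weighted harmonic mean.
Total thickness L = 13.6 + 10.2 + 9.74 = 33.54 m.
Σ(b_i/K_i) = 13.6/0.437 + 10.2/24.6 + 9.74/316 = 31.57 d.
K_eq = L / Σ(b_i/K_i) = 33.54 / 31.57 = 1.063 m/day.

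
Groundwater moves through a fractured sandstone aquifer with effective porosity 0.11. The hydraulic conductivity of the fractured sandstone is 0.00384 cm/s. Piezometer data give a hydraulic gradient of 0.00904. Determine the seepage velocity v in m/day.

Convert K: 0.00384 cm/s × 864 = 3.318 m/day.
Hydraulic gradient i = 0.00904.
Darcy flux q = K · i = 3.318 × 0.009040 = 0.02999 m/day.
Seepage velocity v = q / n_e = 0.02999 / 0.11 = 0.2727 m/day.

0.273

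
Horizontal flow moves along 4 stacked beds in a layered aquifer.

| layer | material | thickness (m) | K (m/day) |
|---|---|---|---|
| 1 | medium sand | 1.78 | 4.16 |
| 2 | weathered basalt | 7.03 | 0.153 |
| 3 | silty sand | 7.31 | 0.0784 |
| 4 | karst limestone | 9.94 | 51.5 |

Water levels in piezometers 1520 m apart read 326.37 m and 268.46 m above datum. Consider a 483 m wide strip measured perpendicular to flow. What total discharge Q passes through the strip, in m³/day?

Flow is parallel to layering, so each bed carries its own Darcy discharge and the transmissivities add.
Σ(K_i·b_i) = 4.16×1.78 + 0.153×7.03 + 0.0784×7.31 + 51.5×9.94 = 521.0 m²/day.
Hydraulic gradient i = (326.37 − 268.46) / 1520 = 57.91 / 1520 = 0.03810.
Q = Σ(K_i·b_i) · W · i = 521.0 × 483 × 0.03810 = 9587 m³/day.

9590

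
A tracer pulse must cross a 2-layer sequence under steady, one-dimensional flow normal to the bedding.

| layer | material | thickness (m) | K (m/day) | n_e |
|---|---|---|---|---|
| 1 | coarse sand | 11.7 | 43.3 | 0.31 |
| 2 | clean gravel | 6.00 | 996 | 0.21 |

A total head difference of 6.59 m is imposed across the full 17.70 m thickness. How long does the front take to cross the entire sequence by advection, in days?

0.205

With flow normal to the layers, continuity requires the same specific discharge q through every layer.
Σ(b_i/K_i) = 11.7/43.3 + 6.00/996 = 0.2762 d.
q = Δh / Σ(b_i/K_i) = 6.59 / 0.2762 = 23.86 m/day.
In each layer the seepage velocity is v_i = q/n_i, so the layer transit time is t_i = b_i·n_i / q:
  layer 1 (coarse sand): t_1 = 11.7 × 0.31 / 23.86 = 0.1520 d
  layer 2 (clean gravel): t_2 = 6.00 × 0.21 / 23.86 = 0.05282 d
Total t = Σ t_i = 0.2048 days.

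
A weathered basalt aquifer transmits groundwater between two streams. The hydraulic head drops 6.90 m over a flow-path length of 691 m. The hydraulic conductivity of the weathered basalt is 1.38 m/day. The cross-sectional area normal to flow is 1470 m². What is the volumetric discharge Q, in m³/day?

Hydraulic gradient i = Δh / L = 6.90 / 691 = 0.009986.
Darcy's law: Q = K · A · i = 1.380 × 1470 × 0.009986 = 20.26 m³/day.

20.3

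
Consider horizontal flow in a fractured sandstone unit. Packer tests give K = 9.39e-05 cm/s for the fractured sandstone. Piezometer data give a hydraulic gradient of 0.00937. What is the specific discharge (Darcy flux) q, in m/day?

Convert K: 9.39e-05 cm/s × 864 = 0.08113 m/day.
Hydraulic gradient i = 0.00937.
Specific discharge q = K · i = 0.08113 × 0.009370 = 0.0007602 m/day.

0.000760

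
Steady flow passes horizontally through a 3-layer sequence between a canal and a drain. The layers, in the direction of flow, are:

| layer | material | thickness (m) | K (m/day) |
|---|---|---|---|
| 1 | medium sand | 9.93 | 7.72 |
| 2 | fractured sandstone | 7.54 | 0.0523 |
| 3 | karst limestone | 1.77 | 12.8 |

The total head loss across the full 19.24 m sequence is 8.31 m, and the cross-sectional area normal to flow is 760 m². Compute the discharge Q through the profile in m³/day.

Flow is perpendicular to layering, so the layers act in series and the equivalent K is the thickness-weighted harmonic mean.
Total thickness L = 9.93 + 7.54 + 1.77 = 19.24 m.
Σ(b_i/K_i) = 9.93/7.72 + 7.54/0.0523 + 1.77/12.8 = 145.6 d.
K_eq = L / Σ(b_i/K_i) = 19.24 / 145.6 = 0.1321 m/day.
Q = K_eq · A · (Δh/L) = 0.1321 × 760 × (8.31/19.24) = 43.38 m³/day.

43.4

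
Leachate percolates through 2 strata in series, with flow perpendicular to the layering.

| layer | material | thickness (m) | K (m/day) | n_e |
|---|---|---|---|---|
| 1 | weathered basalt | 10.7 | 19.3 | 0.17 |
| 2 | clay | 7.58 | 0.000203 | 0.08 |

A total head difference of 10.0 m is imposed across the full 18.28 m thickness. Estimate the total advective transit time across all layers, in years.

24.8

With flow normal to the layers, continuity requires the same specific discharge q through every layer.
Σ(b_i/K_i) = 10.7/19.3 + 7.58/0.000203 = 37340 d.
q = Δh / Σ(b_i/K_i) = 10.0 / 37340 = 0.0002678 m/day.
In each layer the seepage velocity is v_i = q/n_i, so the layer transit time is t_i = b_i·n_i / q:
  layer 1 (weathered basalt): t_1 = 10.7 × 0.17 / 0.0002678 = 6792 d
  layer 2 (clay): t_2 = 7.58 × 0.08 / 0.0002678 = 2264 d
Total t = Σ t_i = 9057 days = 24.80 years.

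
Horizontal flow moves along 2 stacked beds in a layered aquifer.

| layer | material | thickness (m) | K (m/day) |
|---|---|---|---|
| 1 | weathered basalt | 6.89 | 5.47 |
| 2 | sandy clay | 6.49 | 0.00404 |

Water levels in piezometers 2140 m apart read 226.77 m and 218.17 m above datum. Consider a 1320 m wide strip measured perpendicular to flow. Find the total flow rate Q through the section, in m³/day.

200

Flow is parallel to layering, so each bed carries its own Darcy discharge and the transmissivities add.
Σ(K_i·b_i) = 5.47×6.89 + 0.00404×6.49 = 37.71 m²/day.
Hydraulic gradient i = (226.77 − 218.17) / 2140 = 8.6 / 2140 = 0.004019.
Q = Σ(K_i·b_i) · W · i = 37.71 × 1320 × 0.004019 = 200.1 m³/day.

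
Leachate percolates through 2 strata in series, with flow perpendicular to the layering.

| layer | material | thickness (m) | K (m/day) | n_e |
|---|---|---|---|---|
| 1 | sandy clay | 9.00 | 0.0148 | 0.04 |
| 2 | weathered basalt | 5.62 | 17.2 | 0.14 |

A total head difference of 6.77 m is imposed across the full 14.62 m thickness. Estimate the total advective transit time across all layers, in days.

With flow normal to the layers, continuity requires the same specific discharge q through every layer.
Σ(b_i/K_i) = 9.00/0.0148 + 5.62/17.2 = 608.4 d.
q = Δh / Σ(b_i/K_i) = 6.77 / 608.4 = 0.01113 m/day.
In each layer the seepage velocity is v_i = q/n_i, so the layer transit time is t_i = b_i·n_i / q:
  layer 1 (sandy clay): t_1 = 9.00 × 0.04 / 0.01113 = 32.35 d
  layer 2 (weathered basalt): t_2 = 5.62 × 0.14 / 0.01113 = 70.71 d
Total t = Σ t_i = 103.1 days.

103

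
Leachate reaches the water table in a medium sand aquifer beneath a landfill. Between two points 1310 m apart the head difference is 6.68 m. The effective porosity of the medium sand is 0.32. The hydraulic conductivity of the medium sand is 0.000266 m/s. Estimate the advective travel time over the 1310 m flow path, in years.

Convert K: 0.000266 m/s × 86400 = 22.98 m/day.
Hydraulic gradient i = Δh / L = 6.68 / 1310 = 0.005099.
Darcy flux q = K · i = 22.98 × 0.005099 = 0.1172 m/day.
Seepage velocity v = q / n_e = 0.1172 / 0.32 = 0.3662 m/day.
Travel time t = L / v = 1310 / 0.3662 = 3577 days = 9.793 years.

9.79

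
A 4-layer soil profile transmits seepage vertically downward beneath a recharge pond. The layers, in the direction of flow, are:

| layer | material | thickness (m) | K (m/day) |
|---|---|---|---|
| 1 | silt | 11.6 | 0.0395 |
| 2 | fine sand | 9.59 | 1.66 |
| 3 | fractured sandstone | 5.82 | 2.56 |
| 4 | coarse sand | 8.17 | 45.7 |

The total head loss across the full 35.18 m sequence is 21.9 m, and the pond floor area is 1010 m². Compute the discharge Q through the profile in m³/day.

Flow is perpendicular to layering, so the layers act in series and the equivalent K is the thickness-weighted harmonic mean.
Total thickness L = 11.6 + 9.59 + 5.82 + 8.17 = 35.18 m.
Σ(b_i/K_i) = 11.6/0.0395 + 9.59/1.66 + 5.82/2.56 + 8.17/45.7 = 301.9 d.
K_eq = L / Σ(b_i/K_i) = 35.18 / 301.9 = 0.1165 m/day.
Q = K_eq · A · (Δh/L) = 0.1165 × 1010 × (21.9/35.18) = 73.27 m³/day.

73.3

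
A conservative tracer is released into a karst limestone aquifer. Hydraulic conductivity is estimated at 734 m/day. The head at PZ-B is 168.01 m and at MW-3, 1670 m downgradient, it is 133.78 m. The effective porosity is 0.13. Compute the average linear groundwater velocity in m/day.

Hydraulic gradient i = (168.01 − 133.78) / 1670 = 34.23 / 1670 = 0.02050.
Darcy flux q = K · i = 734.0 × 0.02050 = 15.04 m/day.
Seepage velocity v = q / n_e = 15.04 / 0.13 = 115.7 m/day.

116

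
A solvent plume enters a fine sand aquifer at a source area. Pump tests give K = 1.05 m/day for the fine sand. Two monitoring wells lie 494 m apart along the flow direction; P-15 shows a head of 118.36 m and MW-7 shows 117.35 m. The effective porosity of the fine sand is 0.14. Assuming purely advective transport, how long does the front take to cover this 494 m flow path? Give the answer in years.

Hydraulic gradient i = (118.36 − 117.35) / 494 = 1.01 / 494 = 0.002045.
Darcy flux q = K · i = 1.050 × 0.002045 = 0.002147 m/day.
Seepage velocity v = q / n_e = 0.002147 / 0.14 = 0.01533 m/day.
Travel time t = L / v = 494 / 0.01533 = 32216 days = 88.20 years.

88.2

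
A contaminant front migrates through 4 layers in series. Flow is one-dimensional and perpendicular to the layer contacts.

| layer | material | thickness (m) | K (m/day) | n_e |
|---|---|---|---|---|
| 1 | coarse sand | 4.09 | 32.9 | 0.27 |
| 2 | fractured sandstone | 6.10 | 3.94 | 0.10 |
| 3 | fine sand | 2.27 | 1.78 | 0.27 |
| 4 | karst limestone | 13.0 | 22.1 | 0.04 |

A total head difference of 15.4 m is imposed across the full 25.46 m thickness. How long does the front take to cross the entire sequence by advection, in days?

With flow normal to the layers, continuity requires the same specific discharge q through every layer.
Σ(b_i/K_i) = 4.09/32.9 + 6.10/3.94 + 2.27/1.78 + 13.0/22.1 = 3.536 d.
q = Δh / Σ(b_i/K_i) = 15.4 / 3.536 = 4.355 m/day.
In each layer the seepage velocity is v_i = q/n_i, so the layer transit time is t_i = b_i·n_i / q:
  layer 1 (coarse sand): t_1 = 4.09 × 0.27 / 4.355 = 0.2536 d
  layer 2 (fractured sandstone): t_2 = 6.10 × 0.10 / 4.355 = 0.1401 d
  layer 3 (fine sand): t_3 = 2.27 × 0.27 / 4.355 = 0.1407 d
  layer 4 (karst limestone): t_4 = 13.0 × 0.04 / 4.355 = 0.1194 d
Total t = Σ t_i = 0.6538 days.

0.654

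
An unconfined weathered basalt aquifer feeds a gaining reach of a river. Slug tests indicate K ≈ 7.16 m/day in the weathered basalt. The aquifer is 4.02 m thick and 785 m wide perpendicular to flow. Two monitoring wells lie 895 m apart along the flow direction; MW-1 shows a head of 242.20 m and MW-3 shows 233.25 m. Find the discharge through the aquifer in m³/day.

226

Cross-sectional area A = 785 × 4.02 = 3156 m².
Hydraulic gradient i = (242.20 − 233.25) / 895 = 8.95 / 895 = 0.01000.
Darcy's law: Q = K · A · i = 7.160 × 3156 × 0.01000 = 225.9 m³/day.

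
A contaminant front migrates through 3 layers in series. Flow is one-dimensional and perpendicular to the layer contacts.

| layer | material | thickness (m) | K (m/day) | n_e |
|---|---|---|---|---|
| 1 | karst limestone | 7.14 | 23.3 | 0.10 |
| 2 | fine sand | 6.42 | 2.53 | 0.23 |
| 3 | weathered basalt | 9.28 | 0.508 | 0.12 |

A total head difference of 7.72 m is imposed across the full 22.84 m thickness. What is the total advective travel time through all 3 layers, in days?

With flow normal to the layers, continuity requires the same specific discharge q through every layer.
Σ(b_i/K_i) = 7.14/23.3 + 6.42/2.53 + 9.28/0.508 = 21.11 d.
q = Δh / Σ(b_i/K_i) = 7.72 / 21.11 = 0.3657 m/day.
In each layer the seepage velocity is v_i = q/n_i, so the layer transit time is t_i = b_i·n_i / q:
  layer 1 (karst limestone): t_1 = 7.14 × 0.10 / 0.3657 = 1.953 d
  layer 2 (fine sand): t_2 = 6.42 × 0.23 / 0.3657 = 4.038 d
  layer 3 (weathered basalt): t_3 = 9.28 × 0.12 / 0.3657 = 3.045 d
Total t = Σ t_i = 9.036 days.

9.04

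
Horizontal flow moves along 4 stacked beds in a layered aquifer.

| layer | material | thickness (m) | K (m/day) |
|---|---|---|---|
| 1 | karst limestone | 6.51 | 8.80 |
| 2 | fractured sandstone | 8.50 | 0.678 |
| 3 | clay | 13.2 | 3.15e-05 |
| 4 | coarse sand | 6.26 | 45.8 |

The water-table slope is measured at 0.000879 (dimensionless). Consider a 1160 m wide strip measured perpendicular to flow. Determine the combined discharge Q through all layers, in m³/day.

357

Flow is parallel to layering, so each bed carries its own Darcy discharge and the transmissivities add.
Σ(K_i·b_i) = 8.80×6.51 + 0.678×8.50 + 3.15e-05×13.2 + 45.8×6.26 = 349.8 m²/day.
Hydraulic gradient i = 0.000879.
Q = Σ(K_i·b_i) · W · i = 349.8 × 1160 × 0.0008790 = 356.6 m³/day.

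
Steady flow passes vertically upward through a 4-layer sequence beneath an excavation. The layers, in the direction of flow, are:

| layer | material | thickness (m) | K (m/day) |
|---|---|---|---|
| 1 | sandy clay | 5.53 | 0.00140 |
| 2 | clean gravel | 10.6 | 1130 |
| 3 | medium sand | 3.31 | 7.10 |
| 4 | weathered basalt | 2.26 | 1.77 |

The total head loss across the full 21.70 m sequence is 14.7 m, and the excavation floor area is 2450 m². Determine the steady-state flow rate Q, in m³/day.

Flow is perpendicular to layering, so the layers act in series and the equivalent K is the thickness-weighted harmonic mean.
Total thickness L = 5.53 + 10.6 + 3.31 + 2.26 = 21.70 m.
Σ(b_i/K_i) = 5.53/0.00140 + 10.6/1130 + 3.31/7.10 + 2.26/1.77 = 3952 d.
K_eq = L / Σ(b_i/K_i) = 21.70 / 3952 = 0.005491 m/day.
Q = K_eq · A · (Δh/L) = 0.005491 × 2450 × (14.7/21.70) = 9.114 m³/day.

9.11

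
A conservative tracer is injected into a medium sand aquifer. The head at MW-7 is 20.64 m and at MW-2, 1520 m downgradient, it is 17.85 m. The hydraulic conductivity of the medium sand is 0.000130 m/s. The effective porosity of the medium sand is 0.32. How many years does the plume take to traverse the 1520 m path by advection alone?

Convert K: 0.000130 m/s × 86400 = 11.23 m/day.
Hydraulic gradient i = (20.64 − 17.85) / 1520 = 2.79 / 1520 = 0.001836.
Darcy flux q = K · i = 11.23 × 0.001836 = 0.02062 m/day.
Seepage velocity v = q / n_e = 0.02062 / 0.32 = 0.06443 m/day.
Travel time t = L / v = 1520 / 0.06443 = 23593 days = 64.59 years.

64.6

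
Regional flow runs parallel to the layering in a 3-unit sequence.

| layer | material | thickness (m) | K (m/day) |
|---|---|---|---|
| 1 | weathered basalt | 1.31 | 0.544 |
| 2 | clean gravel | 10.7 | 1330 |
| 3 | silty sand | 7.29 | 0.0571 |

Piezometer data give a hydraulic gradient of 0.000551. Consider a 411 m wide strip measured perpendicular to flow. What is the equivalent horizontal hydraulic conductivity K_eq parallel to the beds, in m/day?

737

Flow is parallel to layering, so each bed carries its own Darcy discharge and the transmissivities add.
Σ(K_i·b_i) = 0.544×1.31 + 1330×10.7 + 0.0571×7.29 = 14232 m²/day.
Total thickness b = 19.30 m, so K_eq = Σ(K_i·b_i)/b = 737.4 m/day.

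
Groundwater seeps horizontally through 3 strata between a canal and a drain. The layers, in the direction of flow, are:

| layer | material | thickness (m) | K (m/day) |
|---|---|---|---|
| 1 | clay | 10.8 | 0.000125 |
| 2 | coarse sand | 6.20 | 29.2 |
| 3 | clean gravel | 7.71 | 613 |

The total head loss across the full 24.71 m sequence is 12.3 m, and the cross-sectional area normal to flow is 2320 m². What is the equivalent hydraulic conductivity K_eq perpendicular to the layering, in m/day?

Flow is perpendicular to layering, so the layers act in series and the equivalent K is the thickness-weighted harmonic mean.
Total thickness L = 10.8 + 6.20 + 7.71 = 24.71 m.
Σ(b_i/K_i) = 10.8/0.000125 + 6.20/29.2 + 7.71/613 = 86400 d.
K_eq = L / Σ(b_i/K_i) = 24.71 / 86400 = 0.0002860 m/day.

0.000286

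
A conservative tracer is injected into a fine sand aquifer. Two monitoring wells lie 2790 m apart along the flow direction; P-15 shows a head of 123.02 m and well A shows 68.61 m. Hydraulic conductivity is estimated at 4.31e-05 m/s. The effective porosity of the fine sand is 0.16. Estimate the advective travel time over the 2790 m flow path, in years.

Convert K: 4.31e-05 m/s × 86400 = 3.724 m/day.
Hydraulic gradient i = (123.02 − 68.61) / 2790 = 54.41 / 2790 = 0.01950.
Darcy flux q = K · i = 3.724 × 0.01950 = 0.07262 m/day.
Seepage velocity v = q / n_e = 0.07262 / 0.16 = 0.4539 m/day.
Travel time t = L / v = 2790 / 0.4539 = 6147 days = 16.83 years.

16.8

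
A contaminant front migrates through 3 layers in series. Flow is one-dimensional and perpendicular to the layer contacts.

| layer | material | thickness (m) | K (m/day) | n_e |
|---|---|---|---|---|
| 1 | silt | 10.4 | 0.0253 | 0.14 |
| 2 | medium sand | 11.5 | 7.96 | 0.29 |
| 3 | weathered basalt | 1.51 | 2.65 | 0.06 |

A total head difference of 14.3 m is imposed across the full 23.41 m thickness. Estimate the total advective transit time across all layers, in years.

0.386

With flow normal to the layers, continuity requires the same specific discharge q through every layer.
Σ(b_i/K_i) = 10.4/0.0253 + 11.5/7.96 + 1.51/2.65 = 413.1 d.
q = Δh / Σ(b_i/K_i) = 14.3 / 413.1 = 0.03462 m/day.
In each layer the seepage velocity is v_i = q/n_i, so the layer transit time is t_i = b_i·n_i / q:
  layer 1 (silt): t_1 = 10.4 × 0.14 / 0.03462 = 42.06 d
  layer 2 (medium sand): t_2 = 11.5 × 0.29 / 0.03462 = 96.34 d
  layer 3 (weathered basalt): t_3 = 1.51 × 0.06 / 0.03462 = 2.617 d
Total t = Σ t_i = 141.0 days = 0.3861 years.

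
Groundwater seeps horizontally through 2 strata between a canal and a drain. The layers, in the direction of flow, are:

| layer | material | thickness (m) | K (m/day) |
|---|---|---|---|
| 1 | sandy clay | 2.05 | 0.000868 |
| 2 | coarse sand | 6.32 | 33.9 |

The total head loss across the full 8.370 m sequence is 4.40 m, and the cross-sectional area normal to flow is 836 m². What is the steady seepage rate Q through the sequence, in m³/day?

Flow is perpendicular to layering, so the layers act in series and the equivalent K is the thickness-weighted harmonic mean.
Total thickness L = 2.05 + 6.32 = 8.370 m.
Σ(b_i/K_i) = 2.05/0.000868 + 6.32/33.9 = 2362 d.
K_eq = L / Σ(b_i/K_i) = 8.370 / 2362 = 0.003544 m/day.
Q = K_eq · A · (Δh/L) = 0.003544 × 836 × (4.40/8.370) = 1.557 m³/day.

1.56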